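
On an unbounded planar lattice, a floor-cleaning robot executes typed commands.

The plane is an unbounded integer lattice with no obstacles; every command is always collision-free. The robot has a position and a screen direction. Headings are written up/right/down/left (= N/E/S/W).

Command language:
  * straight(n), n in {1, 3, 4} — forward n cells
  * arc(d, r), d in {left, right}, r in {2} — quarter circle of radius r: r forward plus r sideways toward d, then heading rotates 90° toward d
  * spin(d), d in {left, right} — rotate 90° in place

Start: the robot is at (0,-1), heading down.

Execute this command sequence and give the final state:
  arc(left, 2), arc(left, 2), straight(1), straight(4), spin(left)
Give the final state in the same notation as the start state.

start: at (0,-1), heading down
t=1 arc(left, 2) ⇒ at (2,-3), heading right
t=2 arc(left, 2) ⇒ at (4,-1), heading up
t=3 straight(1) ⇒ at (4,0), heading up
t=4 straight(4) ⇒ at (4,4), heading up
t=5 spin(left) ⇒ at (4,4), heading left

at (4,4), heading left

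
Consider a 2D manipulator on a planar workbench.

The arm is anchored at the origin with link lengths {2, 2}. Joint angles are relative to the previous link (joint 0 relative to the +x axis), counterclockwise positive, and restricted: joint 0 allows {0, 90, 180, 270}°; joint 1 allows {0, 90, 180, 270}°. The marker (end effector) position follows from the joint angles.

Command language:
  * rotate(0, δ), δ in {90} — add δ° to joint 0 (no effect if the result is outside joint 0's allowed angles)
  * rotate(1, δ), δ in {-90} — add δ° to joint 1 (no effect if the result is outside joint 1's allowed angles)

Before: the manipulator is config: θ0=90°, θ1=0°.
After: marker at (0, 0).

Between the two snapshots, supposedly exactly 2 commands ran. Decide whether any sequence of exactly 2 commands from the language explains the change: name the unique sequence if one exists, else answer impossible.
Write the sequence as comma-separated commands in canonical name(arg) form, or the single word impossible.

rotate(1, -90), rotate(1, -90)

from: config: θ0=90°, θ1=0°
1. rotate(1, -90) → config: θ0=90°, θ1=270°
2. rotate(1, -90) → config: θ0=90°, θ1=180°
all 4 alternatives checked — unique.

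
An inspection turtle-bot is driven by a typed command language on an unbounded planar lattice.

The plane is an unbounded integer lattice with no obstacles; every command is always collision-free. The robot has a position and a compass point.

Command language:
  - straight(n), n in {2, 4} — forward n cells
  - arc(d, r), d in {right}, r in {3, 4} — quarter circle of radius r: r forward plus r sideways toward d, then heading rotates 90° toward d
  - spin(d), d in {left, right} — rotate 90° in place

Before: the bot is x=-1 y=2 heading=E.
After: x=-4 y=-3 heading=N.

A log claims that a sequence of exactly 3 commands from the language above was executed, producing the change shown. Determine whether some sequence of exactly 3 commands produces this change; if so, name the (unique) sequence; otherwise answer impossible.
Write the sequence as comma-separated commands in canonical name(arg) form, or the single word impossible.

arc(right, 4), arc(right, 4), arc(right, 3)

key: running arc(right, 3) before arc(right, 4) would end elsewhere — order is forced
begin: x=-1 y=2 heading=E
1. arc(right, 4) → x=3 y=-2 heading=S
2. arc(right, 4) → x=-1 y=-6 heading=W
3. arc(right, 3) → x=-4 y=-3 heading=N
uniquely the one of 216 3-step routes that fits.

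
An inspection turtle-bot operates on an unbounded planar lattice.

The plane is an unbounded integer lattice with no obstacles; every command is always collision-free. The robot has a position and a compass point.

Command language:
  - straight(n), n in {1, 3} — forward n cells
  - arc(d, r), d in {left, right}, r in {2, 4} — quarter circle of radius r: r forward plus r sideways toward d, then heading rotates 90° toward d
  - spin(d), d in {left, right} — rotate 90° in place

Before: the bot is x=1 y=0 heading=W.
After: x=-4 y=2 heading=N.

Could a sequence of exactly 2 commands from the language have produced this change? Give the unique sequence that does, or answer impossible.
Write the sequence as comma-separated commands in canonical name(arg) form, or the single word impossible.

key: running arc(right, 2) before straight(3) would end elsewhere — order is forced
begin: x=1 y=0 heading=W
t=1 straight(3) ⇒ x=-2 y=0 heading=W
t=2 arc(right, 2) ⇒ x=-4 y=2 heading=N
no other 2-command option fits: unique.

straight(3), arc(right, 2)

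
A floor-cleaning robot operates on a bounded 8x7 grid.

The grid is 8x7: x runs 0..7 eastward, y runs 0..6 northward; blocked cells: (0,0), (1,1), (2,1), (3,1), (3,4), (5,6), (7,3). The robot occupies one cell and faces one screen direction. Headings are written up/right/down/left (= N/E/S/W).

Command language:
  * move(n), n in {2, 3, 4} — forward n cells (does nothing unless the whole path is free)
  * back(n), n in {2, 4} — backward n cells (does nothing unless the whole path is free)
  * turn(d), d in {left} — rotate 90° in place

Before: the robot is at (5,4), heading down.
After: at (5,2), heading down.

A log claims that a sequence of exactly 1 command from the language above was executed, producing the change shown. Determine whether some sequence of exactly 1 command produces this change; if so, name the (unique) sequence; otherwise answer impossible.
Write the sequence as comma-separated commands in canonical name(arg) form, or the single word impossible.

key: heading stays S — the single command does not turn
t0: at (5,4), heading down
step 1 (move(2)): at (5,2), heading down
all 6 alternatives checked — unique.

move(2)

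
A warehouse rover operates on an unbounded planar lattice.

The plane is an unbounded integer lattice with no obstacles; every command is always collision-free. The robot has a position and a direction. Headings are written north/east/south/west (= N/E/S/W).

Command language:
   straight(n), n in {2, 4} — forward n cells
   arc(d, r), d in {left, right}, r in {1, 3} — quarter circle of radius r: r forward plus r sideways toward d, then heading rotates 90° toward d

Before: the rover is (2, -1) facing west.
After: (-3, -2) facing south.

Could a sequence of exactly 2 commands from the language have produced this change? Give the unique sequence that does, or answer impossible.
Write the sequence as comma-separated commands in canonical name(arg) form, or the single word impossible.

key: cell and facing (now S) both changed — the 2 commands mix motion and turning
begin: (2, -1) facing west
t=1 straight(4) ⇒ (-2, -1) facing west
t=2 arc(left, 1) ⇒ (-3, -2) facing south
no rival 2-sequence matches.

straight(4), arc(left, 1)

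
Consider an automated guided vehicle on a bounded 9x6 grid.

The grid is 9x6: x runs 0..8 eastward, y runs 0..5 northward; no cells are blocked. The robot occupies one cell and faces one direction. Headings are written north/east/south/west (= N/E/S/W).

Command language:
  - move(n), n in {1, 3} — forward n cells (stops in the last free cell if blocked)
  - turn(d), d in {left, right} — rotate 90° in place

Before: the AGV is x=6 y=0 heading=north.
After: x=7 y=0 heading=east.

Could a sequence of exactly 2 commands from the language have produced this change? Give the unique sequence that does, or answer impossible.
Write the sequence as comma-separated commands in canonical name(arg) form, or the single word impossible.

key: cell and facing (now E) both changed — the 2 commands mix motion and turning
begin: x=6 y=0 heading=north
1. turn(right) → x=6 y=0 heading=east
2. move(1) → x=7 y=0 heading=east
no other 2-command option fits: unique.

turn(right), move(1)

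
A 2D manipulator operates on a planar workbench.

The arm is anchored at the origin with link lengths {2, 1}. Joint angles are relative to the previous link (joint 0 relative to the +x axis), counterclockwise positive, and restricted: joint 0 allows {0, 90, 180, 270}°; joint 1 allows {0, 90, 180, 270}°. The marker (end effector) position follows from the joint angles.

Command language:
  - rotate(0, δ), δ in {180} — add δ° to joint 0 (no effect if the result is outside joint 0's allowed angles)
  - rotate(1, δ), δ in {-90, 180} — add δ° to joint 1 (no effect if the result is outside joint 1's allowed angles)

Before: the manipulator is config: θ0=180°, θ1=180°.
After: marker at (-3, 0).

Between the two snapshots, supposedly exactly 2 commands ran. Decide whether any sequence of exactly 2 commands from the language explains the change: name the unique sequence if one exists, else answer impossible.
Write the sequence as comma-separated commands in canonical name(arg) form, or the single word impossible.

rotate(1, -90), rotate(1, -90)

initial: config: θ0=180°, θ1=180°
t=1 rotate(1, -90) ⇒ config: θ0=180°, θ1=90°
t=2 rotate(1, -90) ⇒ config: θ0=180°, θ1=0°
all 9 alternatives checked — unique.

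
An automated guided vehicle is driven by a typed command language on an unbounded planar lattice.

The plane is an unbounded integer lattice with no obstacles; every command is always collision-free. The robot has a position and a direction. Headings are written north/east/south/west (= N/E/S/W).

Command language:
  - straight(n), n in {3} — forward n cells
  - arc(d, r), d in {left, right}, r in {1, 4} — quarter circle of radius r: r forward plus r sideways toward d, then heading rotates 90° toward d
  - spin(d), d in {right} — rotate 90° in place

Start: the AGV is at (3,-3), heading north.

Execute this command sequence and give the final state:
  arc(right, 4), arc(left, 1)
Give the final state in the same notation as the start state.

t0: at (3,-3), heading north
step 1 (arc(right, 4)): at (7,1), heading east
step 2 (arc(left, 1)): at (8,2), heading north

at (8,2), heading north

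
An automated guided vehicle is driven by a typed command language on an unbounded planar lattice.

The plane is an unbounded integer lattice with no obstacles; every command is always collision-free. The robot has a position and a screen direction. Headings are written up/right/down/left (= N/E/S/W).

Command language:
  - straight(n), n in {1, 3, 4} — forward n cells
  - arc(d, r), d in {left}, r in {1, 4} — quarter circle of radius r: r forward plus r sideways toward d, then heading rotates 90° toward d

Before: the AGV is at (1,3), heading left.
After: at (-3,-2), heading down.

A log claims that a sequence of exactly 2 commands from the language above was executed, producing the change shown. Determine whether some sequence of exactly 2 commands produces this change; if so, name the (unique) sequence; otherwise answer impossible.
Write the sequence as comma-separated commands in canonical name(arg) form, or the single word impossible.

key: position moved to (-3,-2) AND the heading swung to S — translation plus rotation needed
t0: at (1,3), heading left
t=1 arc(left, 4) ⇒ at (-3,-1), heading down
t=2 straight(1) ⇒ at (-3,-2), heading down
no other 2-command option fits: unique.

arc(left, 4), straight(1)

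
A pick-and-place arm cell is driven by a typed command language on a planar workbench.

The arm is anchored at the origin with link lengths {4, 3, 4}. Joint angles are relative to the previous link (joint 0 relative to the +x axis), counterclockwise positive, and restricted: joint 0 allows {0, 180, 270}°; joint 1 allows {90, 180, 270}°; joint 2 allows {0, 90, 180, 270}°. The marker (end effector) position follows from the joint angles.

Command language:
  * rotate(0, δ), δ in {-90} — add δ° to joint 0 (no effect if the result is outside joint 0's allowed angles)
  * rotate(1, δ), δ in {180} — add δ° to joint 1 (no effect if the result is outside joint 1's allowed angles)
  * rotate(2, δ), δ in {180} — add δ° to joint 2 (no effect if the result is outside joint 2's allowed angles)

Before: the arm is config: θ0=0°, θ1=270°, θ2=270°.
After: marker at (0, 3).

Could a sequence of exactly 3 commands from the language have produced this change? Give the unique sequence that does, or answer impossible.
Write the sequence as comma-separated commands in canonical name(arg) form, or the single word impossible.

start: config: θ0=0°, θ1=270°, θ2=270°
step 1 (rotate(0, -90)): config: θ0=270°, θ1=270°, θ2=270°
step 2 (rotate(0, -90)): config: θ0=180°, θ1=270°, θ2=270°
step 3 (rotate(0, -90)): config: θ0=180°, θ1=270°, θ2=270°
uniquely the one of 27 3-step routes that fits.

rotate(0, -90), rotate(0, -90), rotate(0, -90)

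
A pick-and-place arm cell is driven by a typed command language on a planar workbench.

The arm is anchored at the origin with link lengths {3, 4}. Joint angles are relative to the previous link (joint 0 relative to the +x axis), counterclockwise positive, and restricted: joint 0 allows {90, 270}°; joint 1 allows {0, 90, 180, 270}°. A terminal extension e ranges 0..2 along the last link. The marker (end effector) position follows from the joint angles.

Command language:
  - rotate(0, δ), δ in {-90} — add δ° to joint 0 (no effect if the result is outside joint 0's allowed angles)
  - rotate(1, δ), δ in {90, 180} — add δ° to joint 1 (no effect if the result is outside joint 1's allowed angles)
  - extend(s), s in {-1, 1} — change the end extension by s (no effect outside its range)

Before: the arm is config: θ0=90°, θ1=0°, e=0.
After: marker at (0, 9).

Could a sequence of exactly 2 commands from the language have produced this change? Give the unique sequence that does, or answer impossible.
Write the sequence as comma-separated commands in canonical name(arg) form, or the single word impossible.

start: config: θ0=90°, θ1=0°, e=0
1. extend(1) → config: θ0=90°, θ1=0°, e=1
2. extend(1) → config: θ0=90°, θ1=0°, e=2
uniquely the one of 25 2-step routes that fits.

extend(1), extend(1)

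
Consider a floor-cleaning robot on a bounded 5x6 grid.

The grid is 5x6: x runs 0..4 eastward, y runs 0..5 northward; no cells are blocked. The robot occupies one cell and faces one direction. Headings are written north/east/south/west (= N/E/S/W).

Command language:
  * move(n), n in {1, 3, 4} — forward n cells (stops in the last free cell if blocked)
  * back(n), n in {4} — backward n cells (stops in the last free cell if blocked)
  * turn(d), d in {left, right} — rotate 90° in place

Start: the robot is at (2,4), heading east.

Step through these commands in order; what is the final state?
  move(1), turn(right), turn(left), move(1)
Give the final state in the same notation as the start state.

start: at (2,4), heading east
t=1 move(1) ⇒ at (3,4), heading east
t=2 turn(right) ⇒ at (3,4), heading south
t=3 turn(left) ⇒ at (3,4), heading east
t=4 move(1) ⇒ at (4,4), heading east

at (4,4), heading east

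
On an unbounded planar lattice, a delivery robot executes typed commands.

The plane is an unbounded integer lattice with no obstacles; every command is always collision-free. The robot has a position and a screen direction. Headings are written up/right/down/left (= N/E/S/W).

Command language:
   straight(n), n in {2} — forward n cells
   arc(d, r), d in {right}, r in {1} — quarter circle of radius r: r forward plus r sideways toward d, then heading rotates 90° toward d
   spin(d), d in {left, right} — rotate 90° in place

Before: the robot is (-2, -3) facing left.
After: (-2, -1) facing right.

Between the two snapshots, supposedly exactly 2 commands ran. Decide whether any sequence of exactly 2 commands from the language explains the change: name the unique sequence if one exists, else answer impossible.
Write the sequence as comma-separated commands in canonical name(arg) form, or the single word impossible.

arc(right, 1), arc(right, 1)

key: position moved to (-2,-1) AND the heading swung to E — translation plus rotation needed
t0: (-2, -3) facing left
[1] after arc(right, 1): (-3, -2) facing up
[2] after arc(right, 1): (-2, -1) facing right
uniquely the one of 16 2-step routes that fits.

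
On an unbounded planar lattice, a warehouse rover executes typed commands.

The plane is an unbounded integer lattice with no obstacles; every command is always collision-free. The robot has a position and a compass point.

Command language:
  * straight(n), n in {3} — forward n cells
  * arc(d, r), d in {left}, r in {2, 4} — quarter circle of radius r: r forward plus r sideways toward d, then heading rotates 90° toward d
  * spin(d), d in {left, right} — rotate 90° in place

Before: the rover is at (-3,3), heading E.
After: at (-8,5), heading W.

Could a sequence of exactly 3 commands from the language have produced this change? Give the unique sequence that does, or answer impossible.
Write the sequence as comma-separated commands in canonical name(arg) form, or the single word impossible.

spin(left), arc(left, 2), straight(3)

key: order matters: swapping spin(left) and straight(3) lands elsewhere
start: at (-3,3), heading E
[1] after spin(left): at (-3,3), heading N
[2] after arc(left, 2): at (-5,5), heading W
[3] after straight(3): at (-8,5), heading W
no other 3-command option fits: unique.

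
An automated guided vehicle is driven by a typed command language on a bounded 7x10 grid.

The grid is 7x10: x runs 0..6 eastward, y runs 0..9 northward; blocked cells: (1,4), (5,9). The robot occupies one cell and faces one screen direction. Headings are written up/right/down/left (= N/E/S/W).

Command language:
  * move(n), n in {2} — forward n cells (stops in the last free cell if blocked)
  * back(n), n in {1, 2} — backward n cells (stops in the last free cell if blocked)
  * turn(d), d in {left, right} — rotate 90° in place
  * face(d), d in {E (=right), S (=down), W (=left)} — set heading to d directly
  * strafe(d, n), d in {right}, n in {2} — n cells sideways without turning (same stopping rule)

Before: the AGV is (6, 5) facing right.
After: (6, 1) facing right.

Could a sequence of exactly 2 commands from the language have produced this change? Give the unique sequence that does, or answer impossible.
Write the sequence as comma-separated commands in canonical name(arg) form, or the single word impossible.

strafe(right, 2), strafe(right, 2)

key: still facing E at the end — nothing in the sequence rotates
initial: (6, 5) facing right
step 1 (strafe(right, 2)): (6, 3) facing right
step 2 (strafe(right, 2)): (6, 1) facing right
all 81 alternatives checked — unique.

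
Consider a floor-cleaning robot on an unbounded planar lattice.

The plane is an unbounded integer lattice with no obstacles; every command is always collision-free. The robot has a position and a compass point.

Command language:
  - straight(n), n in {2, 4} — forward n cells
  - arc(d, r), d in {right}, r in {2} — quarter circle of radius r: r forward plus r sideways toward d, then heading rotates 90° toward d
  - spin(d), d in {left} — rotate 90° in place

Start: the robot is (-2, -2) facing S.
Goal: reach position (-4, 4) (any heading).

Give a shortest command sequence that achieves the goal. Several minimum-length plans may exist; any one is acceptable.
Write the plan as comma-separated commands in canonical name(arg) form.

initial: (-2, -2) facing S
[1] after arc(right, 2): (-4, -4) facing W
[2] after arc(right, 2): (-6, -2) facing N
[3] after straight(4): (-6, 2) facing N
[4] after arc(right, 2): (-4, 4) facing E
minimal: 4 command(s), checked below 4.

arc(right, 2), arc(right, 2), straight(4), arc(right, 2)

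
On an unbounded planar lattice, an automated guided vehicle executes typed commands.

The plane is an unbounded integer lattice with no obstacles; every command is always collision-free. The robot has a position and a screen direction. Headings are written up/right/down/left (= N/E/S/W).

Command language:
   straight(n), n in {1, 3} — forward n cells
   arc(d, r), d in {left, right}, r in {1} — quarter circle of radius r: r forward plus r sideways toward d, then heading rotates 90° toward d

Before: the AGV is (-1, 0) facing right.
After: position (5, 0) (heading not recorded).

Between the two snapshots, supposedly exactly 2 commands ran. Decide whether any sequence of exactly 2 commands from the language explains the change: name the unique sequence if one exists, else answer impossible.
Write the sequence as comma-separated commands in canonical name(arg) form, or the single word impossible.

start: (-1, 0) facing right
[1] after straight(3): (2, 0) facing right
[2] after straight(3): (5, 0) facing right
uniquely the one of 16 2-step routes that fits.

straight(3), straight(3)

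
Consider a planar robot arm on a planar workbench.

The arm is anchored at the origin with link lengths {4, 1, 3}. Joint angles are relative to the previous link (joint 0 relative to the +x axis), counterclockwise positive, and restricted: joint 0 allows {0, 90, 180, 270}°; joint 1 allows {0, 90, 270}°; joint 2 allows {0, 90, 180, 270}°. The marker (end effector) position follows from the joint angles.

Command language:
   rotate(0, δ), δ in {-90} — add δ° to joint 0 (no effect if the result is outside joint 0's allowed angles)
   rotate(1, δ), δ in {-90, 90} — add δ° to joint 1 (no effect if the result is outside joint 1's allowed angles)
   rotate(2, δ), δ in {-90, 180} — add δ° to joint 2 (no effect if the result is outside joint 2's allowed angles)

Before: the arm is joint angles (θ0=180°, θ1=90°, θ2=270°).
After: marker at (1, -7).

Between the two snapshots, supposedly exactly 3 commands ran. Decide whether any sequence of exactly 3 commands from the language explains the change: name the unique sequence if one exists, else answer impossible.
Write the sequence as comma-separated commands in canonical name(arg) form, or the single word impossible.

rotate(0, -90), rotate(0, -90), rotate(0, -90)

begin: joint angles (θ0=180°, θ1=90°, θ2=270°)
[1] after rotate(0, -90): joint angles (θ0=90°, θ1=90°, θ2=270°)
[2] after rotate(0, -90): joint angles (θ0=0°, θ1=90°, θ2=270°)
[3] after rotate(0, -90): joint angles (θ0=270°, θ1=90°, θ2=270°)
no other 3-command option fits: unique.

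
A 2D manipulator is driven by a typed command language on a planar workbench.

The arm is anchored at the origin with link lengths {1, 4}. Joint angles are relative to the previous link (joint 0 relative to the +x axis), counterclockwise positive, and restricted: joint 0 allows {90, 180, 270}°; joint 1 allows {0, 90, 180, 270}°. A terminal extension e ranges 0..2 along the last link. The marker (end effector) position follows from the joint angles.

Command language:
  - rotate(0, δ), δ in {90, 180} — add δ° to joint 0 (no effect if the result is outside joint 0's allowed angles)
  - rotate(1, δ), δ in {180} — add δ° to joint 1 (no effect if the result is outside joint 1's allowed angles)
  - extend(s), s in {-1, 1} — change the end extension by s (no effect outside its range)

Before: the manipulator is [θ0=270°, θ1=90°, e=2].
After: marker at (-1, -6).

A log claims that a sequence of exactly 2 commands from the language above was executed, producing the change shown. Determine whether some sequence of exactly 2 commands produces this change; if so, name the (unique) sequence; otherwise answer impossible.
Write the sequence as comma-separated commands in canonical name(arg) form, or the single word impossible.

key: order matters: swapping rotate(0, 180) and rotate(0, 90) lands elsewhere
begin: [θ0=270°, θ1=90°, e=2]
t=1 rotate(0, 180) ⇒ [θ0=90°, θ1=90°, e=2]
t=2 rotate(0, 90) ⇒ [θ0=180°, θ1=90°, e=2]
no other 2-command option fits: unique.

rotate(0, 180), rotate(0, 90)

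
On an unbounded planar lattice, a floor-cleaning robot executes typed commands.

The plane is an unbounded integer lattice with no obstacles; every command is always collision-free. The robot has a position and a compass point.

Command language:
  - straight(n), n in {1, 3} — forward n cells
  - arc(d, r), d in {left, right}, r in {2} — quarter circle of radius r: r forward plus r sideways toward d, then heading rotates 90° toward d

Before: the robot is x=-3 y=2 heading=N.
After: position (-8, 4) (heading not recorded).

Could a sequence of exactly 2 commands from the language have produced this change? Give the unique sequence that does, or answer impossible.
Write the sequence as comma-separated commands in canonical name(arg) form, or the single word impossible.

arc(left, 2), straight(3)

key: running straight(3) before arc(left, 2) would end elsewhere — order is forced
start: x=-3 y=2 heading=N
step 1 (arc(left, 2)): x=-5 y=4 heading=W
step 2 (straight(3)): x=-8 y=4 heading=W
no other 2-command option fits: unique.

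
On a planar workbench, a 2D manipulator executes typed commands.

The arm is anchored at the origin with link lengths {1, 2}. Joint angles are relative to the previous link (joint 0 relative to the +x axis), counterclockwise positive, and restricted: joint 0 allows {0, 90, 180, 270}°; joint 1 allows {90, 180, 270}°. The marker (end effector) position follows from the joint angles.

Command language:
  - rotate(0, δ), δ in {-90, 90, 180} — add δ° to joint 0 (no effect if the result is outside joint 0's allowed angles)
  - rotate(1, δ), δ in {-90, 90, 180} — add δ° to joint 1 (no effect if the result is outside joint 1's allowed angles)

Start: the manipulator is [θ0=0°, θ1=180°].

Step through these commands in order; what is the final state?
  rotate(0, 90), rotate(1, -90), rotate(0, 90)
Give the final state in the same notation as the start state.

[θ0=180°, θ1=90°]

start: [θ0=0°, θ1=180°]
t=1 rotate(0, 90) ⇒ [θ0=90°, θ1=180°]
t=2 rotate(1, -90) ⇒ [θ0=90°, θ1=90°]
t=3 rotate(0, 90) ⇒ [θ0=180°, θ1=90°]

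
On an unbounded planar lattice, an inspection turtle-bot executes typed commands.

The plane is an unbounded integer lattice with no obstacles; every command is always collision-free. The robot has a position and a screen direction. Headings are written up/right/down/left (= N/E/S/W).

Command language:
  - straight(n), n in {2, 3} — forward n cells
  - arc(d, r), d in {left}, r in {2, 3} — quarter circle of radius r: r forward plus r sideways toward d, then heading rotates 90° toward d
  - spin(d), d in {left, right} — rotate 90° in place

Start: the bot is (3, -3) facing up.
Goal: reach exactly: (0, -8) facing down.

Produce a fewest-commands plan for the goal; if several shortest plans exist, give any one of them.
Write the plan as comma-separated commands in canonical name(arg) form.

initial: (3, -3) facing up
1. spin(left) → (3, -3) facing left
2. arc(left, 3) → (0, -6) facing down
3. straight(2) → (0, -8) facing down
no 2-step plan works, so 3 is optimal.

spin(left), arc(left, 3), straight(2)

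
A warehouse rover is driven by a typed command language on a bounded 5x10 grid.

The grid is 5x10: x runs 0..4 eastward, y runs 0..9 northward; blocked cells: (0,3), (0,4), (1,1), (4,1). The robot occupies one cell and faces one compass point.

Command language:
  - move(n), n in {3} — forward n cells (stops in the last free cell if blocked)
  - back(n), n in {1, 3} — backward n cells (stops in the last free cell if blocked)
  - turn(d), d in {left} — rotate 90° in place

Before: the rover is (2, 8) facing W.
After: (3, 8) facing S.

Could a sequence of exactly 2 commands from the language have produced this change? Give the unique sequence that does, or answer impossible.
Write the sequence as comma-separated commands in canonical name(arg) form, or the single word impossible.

back(1), turn(left)

key: order matters: swapping back(1) and turn(left) lands elsewhere
from: (2, 8) facing W
[1] after back(1): (3, 8) facing W
[2] after turn(left): (3, 8) facing S
no rival 2-sequence matches.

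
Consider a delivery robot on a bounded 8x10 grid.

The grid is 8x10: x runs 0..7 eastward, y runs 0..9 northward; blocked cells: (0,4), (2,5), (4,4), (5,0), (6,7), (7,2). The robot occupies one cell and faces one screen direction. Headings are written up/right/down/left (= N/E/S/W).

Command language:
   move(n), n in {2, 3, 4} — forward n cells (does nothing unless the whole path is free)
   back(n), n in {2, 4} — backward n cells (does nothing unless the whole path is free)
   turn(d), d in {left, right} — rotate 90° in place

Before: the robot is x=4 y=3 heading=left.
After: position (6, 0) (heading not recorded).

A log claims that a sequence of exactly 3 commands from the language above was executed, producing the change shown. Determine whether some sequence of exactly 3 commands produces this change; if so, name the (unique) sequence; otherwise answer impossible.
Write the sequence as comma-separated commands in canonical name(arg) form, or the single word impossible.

key: order matters: swapping back(2) and move(3) lands elsewhere
from: x=4 y=3 heading=left
1. back(2) → x=6 y=3 heading=left
2. turn(left) → x=6 y=3 heading=down
3. move(3) → x=6 y=0 heading=down
no other 3-command option fits: unique.

back(2), turn(left), move(3)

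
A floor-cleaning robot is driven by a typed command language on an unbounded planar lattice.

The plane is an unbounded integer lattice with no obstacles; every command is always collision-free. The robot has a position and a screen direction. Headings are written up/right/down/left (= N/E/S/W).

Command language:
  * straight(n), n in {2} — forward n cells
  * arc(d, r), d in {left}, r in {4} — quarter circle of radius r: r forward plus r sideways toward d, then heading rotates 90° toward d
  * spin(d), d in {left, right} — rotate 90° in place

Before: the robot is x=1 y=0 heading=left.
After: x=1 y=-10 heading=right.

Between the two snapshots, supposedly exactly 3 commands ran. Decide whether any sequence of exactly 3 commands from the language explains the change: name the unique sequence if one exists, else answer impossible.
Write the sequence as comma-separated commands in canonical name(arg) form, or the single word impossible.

arc(left, 4), straight(2), arc(left, 4)

key: position moved to (1,-10) AND the heading swung to E — translation plus rotation needed
begin: x=1 y=0 heading=left
1. arc(left, 4) → x=-3 y=-4 heading=down
2. straight(2) → x=-3 y=-6 heading=down
3. arc(left, 4) → x=1 y=-10 heading=right
no other 3-command option fits: unique.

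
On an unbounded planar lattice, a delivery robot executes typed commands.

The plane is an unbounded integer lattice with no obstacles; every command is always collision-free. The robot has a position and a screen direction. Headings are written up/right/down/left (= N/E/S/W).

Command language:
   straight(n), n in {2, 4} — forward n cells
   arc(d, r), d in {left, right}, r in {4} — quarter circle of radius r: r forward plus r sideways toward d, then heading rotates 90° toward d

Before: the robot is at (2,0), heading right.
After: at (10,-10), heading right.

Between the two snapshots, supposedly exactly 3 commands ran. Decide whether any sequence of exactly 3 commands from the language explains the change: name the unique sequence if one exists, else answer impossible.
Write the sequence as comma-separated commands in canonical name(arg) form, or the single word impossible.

key: still facing E at the end — net rotation zero over 3 steps
begin: at (2,0), heading right
1. arc(right, 4) → at (6,-4), heading down
2. straight(2) → at (6,-6), heading down
3. arc(left, 4) → at (10,-10), heading right
all 64 alternatives checked — unique.

arc(right, 4), straight(2), arc(left, 4)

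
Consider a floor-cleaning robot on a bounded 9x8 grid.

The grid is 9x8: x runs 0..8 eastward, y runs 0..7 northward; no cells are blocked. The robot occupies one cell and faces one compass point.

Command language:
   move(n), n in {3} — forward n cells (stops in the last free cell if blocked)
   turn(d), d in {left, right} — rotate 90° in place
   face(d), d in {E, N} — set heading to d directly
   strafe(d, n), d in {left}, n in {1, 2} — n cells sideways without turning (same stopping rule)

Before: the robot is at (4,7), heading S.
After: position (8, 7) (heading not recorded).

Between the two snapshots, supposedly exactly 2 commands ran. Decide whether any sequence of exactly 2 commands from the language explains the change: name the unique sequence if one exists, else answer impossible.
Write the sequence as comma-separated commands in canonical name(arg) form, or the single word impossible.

t0: at (4,7), heading S
step 1 (strafe(left, 2)): at (6,7), heading S
step 2 (strafe(left, 2)): at (8,7), heading S
uniquely the one of 49 2-step routes that fits.

strafe(left, 2), strafe(left, 2)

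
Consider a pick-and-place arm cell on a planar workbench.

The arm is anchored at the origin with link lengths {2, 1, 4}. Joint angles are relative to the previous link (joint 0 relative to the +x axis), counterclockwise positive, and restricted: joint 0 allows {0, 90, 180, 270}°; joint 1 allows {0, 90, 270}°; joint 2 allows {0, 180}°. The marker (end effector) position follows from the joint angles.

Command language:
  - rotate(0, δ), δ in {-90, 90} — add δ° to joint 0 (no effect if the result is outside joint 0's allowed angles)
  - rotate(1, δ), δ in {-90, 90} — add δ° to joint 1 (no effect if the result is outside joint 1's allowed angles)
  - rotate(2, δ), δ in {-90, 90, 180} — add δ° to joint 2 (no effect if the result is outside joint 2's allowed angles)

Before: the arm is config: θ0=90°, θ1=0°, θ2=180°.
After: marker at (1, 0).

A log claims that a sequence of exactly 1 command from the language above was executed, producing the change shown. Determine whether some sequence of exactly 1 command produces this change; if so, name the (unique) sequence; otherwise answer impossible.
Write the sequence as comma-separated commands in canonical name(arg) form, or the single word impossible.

rotate(0, 90)

t0: config: θ0=90°, θ1=0°, θ2=180°
step 1 (rotate(0, 90)): config: θ0=180°, θ1=0°, θ2=180°
all 7 alternatives checked — unique.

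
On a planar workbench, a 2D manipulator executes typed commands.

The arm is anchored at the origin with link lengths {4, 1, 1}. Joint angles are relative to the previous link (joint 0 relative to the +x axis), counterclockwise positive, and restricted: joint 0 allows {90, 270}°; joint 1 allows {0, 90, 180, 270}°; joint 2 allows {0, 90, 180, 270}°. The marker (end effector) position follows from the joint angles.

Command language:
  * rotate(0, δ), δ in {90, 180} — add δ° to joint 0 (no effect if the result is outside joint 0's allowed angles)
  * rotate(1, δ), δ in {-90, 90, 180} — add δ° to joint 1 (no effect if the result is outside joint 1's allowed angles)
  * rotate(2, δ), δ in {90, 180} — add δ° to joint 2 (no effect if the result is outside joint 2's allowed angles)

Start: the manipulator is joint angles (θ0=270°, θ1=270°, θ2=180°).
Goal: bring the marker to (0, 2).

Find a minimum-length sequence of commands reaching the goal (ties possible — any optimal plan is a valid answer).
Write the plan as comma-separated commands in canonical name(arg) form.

start: joint angles (θ0=270°, θ1=270°, θ2=180°)
t=1 rotate(2, 180) ⇒ joint angles (θ0=270°, θ1=270°, θ2=0°)
t=2 rotate(1, -90) ⇒ joint angles (θ0=270°, θ1=180°, θ2=0°)
t=3 rotate(0, 180) ⇒ joint angles (θ0=90°, θ1=180°, θ2=0°)
minimal: 3 command(s), checked below 3.

rotate(2, 180), rotate(1, -90), rotate(0, 180)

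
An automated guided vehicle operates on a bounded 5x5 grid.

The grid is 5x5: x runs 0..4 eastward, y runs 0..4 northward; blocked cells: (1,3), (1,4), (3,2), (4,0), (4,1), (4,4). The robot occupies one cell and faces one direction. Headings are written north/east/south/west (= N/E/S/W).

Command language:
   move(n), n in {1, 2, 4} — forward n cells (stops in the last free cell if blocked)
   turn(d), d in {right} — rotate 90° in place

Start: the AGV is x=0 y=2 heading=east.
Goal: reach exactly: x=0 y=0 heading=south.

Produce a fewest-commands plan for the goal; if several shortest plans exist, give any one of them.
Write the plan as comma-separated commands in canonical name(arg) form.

turn(right), move(2)

initial: x=0 y=2 heading=east
step 1 (turn(right)): x=0 y=2 heading=south
step 2 (move(2)): x=0 y=0 heading=south
no 1-step plan works, so 2 is optimal.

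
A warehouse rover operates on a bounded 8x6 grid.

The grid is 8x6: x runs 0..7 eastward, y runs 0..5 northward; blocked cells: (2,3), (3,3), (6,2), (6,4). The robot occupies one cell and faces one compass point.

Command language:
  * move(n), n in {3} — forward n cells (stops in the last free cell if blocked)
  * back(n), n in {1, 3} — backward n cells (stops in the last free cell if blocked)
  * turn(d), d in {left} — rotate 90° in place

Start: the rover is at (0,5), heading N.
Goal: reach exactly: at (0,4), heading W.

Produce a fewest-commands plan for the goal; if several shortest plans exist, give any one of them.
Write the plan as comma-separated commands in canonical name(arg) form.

back(1), turn(left)

t0: at (0,5), heading N
[1] after back(1): at (0,4), heading N
[2] after turn(left): at (0,4), heading W
minimal: 2 command(s), checked below 2.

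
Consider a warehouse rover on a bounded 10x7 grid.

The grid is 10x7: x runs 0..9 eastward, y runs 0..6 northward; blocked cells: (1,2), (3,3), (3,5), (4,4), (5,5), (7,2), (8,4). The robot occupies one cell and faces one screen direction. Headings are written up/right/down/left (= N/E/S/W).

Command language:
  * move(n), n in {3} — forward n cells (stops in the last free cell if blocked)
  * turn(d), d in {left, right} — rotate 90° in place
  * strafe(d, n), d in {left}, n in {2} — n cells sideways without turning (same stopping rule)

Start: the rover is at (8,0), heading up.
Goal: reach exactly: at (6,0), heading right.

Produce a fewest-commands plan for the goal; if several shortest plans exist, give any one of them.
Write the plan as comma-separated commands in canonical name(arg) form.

strafe(left, 2), turn(right)

from: at (8,0), heading up
t=1 strafe(left, 2) ⇒ at (6,0), heading up
t=2 turn(right) ⇒ at (6,0), heading right
nothing shorter than 2 reaches the goal.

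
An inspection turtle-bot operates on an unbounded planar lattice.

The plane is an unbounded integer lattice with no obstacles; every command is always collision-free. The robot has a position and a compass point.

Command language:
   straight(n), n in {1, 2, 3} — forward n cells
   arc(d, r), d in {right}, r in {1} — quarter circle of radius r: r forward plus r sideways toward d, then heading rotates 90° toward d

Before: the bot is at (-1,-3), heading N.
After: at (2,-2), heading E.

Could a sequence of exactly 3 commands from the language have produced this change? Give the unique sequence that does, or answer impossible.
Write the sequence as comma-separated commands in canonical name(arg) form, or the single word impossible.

key: cell and facing (now E) both changed — the 3 commands mix motion and turning
begin: at (-1,-3), heading N
step 1 (arc(right, 1)): at (0,-2), heading E
step 2 (straight(1)): at (1,-2), heading E
step 3 (straight(1)): at (2,-2), heading E
no rival 3-sequence matches.

arc(right, 1), straight(1), straight(1)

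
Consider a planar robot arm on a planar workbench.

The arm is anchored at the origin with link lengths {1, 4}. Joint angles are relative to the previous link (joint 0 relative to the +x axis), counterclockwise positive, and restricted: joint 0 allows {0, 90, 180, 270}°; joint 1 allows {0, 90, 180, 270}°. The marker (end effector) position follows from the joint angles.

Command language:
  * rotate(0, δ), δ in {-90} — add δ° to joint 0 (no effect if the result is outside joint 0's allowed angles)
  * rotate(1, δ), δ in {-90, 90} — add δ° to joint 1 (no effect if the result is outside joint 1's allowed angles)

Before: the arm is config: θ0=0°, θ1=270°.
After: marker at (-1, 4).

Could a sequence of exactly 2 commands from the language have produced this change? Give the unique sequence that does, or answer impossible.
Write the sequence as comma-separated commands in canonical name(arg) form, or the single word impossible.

begin: config: θ0=0°, θ1=270°
t=1 rotate(0, -90) ⇒ config: θ0=270°, θ1=270°
t=2 rotate(0, -90) ⇒ config: θ0=180°, θ1=270°
all 9 alternatives checked — unique.

rotate(0, -90), rotate(0, -90)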